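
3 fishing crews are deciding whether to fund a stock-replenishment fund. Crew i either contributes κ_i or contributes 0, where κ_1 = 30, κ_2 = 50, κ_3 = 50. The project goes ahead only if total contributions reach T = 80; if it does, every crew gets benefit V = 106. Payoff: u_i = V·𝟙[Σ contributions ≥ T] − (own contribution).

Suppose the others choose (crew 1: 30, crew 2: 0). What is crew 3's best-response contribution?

50

Others' total = 30. Contributing 50 brings total to 80 ≥ 80: gain V − κ_3 = 56.
Best response: 50.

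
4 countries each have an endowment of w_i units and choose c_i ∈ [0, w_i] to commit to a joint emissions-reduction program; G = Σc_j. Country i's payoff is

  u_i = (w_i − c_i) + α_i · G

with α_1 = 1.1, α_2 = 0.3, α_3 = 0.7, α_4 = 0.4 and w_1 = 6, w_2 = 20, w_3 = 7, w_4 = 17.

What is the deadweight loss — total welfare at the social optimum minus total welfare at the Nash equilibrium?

66

∂u_i/∂c_i = α_i − 1, so country i contributes w_i if α_i > 1, else 0.
α_i > 1 for i ∈ {1}; NE contributions (6, 0, 0, 0), G = 6.
W^NE = Σw_i − G^NE + (Σα_i)·G^NE = 50 + 1.5·6 = 59.
Planner: ∂(Σu_j)/∂c_i = Σα_j − 1 = 1.5 > 0, so everyone contributes w_i; G^SO = 50, W^SO = 50 + 1.5·50 = 125.
Deadweight loss = 66.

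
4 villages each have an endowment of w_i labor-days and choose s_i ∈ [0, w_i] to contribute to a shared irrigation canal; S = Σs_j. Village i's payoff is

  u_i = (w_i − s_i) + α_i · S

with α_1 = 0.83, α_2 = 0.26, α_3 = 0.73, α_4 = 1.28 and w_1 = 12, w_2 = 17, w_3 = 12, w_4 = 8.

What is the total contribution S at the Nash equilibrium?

∂u_i/∂s_i = α_i − 1, so village i contributes w_i if α_i > 1, else 0.
α_i > 1 for i ∈ {4}; NE contributions (0, 0, 0, 8), S = 8.

8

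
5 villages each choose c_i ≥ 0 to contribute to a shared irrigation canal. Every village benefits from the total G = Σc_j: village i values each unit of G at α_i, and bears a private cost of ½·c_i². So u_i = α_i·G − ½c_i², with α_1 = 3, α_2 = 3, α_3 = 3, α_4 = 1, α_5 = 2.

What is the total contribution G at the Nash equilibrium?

12

Village i's FOC: ∂u_i/∂c_i = α_i − c_i = 0, so c_i* = α_i.
NE contributions = (3, 3, 3, 1, 2); G = 12.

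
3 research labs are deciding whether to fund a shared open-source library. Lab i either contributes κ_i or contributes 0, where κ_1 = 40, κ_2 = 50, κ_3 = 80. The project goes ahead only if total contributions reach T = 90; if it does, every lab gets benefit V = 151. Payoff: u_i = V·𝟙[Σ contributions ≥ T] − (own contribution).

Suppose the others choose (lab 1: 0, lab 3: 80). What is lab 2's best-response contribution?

Others' total = 80. Contributing 50 brings total to 130 ≥ 90: gain V − κ_2 = 101.
Best response: 50.

50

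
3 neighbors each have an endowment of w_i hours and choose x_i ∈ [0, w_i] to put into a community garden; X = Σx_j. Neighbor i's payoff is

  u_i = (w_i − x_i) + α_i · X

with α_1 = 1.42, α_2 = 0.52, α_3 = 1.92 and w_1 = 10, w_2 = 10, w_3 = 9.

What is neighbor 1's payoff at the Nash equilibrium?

26.98

∂u_i/∂x_i = α_i − 1, so neighbor i contributes w_i if α_i > 1, else 0.
α_i > 1 for i ∈ {1, 3}; NE contributions (10, 0, 9), X = 19.
u_1 = (10 − 10) + 1.42·19 = 26.98.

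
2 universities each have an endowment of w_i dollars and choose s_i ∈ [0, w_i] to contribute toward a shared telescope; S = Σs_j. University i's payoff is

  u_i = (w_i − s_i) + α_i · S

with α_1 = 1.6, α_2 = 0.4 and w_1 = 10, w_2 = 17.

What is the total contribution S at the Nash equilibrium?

∂u_i/∂s_i = α_i − 1, so university i contributes w_i if α_i > 1, else 0.
α_i > 1 for i ∈ {1}; NE contributions (10, 0), S = 10.

10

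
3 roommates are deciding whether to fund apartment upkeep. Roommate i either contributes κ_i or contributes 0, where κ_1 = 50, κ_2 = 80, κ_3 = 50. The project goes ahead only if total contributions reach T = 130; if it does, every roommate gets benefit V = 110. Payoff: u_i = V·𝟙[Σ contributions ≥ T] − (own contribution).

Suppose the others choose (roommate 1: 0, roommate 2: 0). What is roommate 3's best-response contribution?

Others' total = 0. Even contributing 50 gives 50 < 130: no benefit either way.
Best response: 0.

0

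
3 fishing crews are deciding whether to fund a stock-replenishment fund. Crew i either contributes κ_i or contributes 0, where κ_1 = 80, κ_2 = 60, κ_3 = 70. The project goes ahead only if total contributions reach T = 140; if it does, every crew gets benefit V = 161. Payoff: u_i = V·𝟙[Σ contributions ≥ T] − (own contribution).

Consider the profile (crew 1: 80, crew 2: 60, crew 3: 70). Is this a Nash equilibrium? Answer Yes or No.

No

Total = 210 ≥ 140: provided.
Crew 1 (pledges 80, payoff 81): dropping to 0 → total 130, payoff 0. No gain.
Crew 2 (pledges 60, payoff 101): dropping to 0 → total 150, payoff 161. Profitable deviation.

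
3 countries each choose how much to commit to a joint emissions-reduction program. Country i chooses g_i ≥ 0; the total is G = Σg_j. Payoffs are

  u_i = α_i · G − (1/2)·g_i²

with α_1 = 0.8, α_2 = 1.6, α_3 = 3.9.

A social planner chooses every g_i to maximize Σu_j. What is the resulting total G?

Planner FOC: ∂(Σu_j)/∂g_i = (Σα_j) − g_i = 0, so g_i^SO = Σα_j = 6.3 for every i; G^SO = 18.9.

18.9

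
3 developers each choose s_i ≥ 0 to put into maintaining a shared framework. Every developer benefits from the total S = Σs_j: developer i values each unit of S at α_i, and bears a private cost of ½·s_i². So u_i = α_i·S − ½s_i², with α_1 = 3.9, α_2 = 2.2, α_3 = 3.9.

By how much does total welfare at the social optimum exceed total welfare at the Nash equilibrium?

67.63

Developer i's FOC: ∂u_i/∂s_i = α_i − s_i = 0, so s_i* = α_i.
NE contributions = (3.9, 2.2, 3.9); S = 10.
W^NE = (Σα)·S − ½Σα_i² = 10² − ½·35.26 = 82.37.
Planner sets s_i = Σα_j = 10 for every i, so S^SO = 3·10 = 30.
W^SO = (Σα)·S^SO − ½·3·(Σα)² = (3/2)·10² = 150.
Deadweight loss = W^SO − W^NE = 67.63.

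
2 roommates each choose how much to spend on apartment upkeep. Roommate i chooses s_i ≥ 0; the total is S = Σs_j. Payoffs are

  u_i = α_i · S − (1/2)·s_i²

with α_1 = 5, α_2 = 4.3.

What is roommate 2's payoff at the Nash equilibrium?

30.745

Roommate i's FOC: ∂u_i/∂s_i = α_i − s_i = 0, so s_i* = α_i.
NE contributions = (5, 4.3); S = 9.3.
u_2 = α_2·S − ½·(s_2)² = 4.3·9.3 − ½·4.3² = 30.745.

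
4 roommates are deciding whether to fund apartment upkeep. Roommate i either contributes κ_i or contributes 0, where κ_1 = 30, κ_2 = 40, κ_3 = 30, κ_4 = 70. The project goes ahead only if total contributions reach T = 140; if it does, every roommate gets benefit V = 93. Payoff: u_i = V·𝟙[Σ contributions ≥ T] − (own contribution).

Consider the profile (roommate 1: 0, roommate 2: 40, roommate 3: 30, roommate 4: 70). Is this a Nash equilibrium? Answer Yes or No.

Total = 140 ≥ 140: provided.
Roommate 1 (pledges 0, payoff 93): pledging 30 → total 170, payoff 63. No gain.
Roommate 2 (pledges 40, payoff 53): dropping to 0 → total 100, payoff 0. No gain.
Roommate 3 (pledges 30, payoff 63): dropping to 0 → total 110, payoff 0. No gain.
Roommate 4 (pledges 70, payoff 23): dropping to 0 → total 70, payoff 0. No gain.

Yes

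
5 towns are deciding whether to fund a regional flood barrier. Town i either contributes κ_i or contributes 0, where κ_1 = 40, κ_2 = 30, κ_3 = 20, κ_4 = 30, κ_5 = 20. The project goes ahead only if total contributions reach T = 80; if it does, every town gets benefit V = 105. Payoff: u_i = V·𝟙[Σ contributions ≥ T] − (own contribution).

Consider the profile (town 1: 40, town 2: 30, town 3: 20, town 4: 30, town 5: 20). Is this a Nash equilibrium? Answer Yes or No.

Total = 140 ≥ 80: provided.
Town 1 (pledges 40, payoff 65): dropping to 0 → total 100, payoff 105. Profitable deviation.

No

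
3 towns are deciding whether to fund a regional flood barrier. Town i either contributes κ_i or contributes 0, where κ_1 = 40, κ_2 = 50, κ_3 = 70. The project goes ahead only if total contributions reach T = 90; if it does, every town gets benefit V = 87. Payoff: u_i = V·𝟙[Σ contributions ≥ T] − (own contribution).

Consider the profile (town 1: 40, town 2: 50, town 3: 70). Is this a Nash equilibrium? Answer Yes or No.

Total = 160 ≥ 90: provided.
Town 1 (pledges 40, payoff 47): dropping to 0 → total 120, payoff 87. Profitable deviation.

No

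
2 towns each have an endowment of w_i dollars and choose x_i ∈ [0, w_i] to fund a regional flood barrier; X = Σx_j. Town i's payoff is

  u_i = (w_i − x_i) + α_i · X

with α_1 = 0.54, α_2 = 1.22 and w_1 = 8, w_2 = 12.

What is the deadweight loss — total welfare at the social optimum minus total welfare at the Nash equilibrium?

6.08

∂u_i/∂x_i = α_i − 1, so town i contributes w_i if α_i > 1, else 0.
α_i > 1 for i ∈ {2}; NE contributions (0, 12), X = 12.
W^NE = Σw_i − X^NE + (Σα_i)·X^NE = 20 + 0.76·12 = 29.12.
Planner: ∂(Σu_j)/∂x_i = Σα_j − 1 = 0.76 > 0, so everyone contributes w_i; X^SO = 20, W^SO = 20 + 0.76·20 = 35.2.
Deadweight loss = 6.08.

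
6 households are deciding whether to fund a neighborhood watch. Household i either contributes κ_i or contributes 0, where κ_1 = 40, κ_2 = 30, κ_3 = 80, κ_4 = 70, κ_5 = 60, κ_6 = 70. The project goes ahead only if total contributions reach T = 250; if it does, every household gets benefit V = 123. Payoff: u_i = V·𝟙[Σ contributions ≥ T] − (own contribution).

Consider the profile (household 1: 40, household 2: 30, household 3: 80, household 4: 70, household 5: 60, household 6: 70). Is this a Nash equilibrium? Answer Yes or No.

No

Total = 350 ≥ 250: provided.
Household 1 (pledges 40, payoff 83): dropping to 0 → total 310, payoff 123. Profitable deviation.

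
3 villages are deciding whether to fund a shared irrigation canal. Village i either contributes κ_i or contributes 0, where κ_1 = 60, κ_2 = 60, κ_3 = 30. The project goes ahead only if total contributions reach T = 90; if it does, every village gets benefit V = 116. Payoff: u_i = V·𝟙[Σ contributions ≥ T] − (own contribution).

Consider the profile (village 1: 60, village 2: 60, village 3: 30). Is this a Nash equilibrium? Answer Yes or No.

Total = 150 ≥ 90: provided.
Village 1 (pledges 60, payoff 56): dropping to 0 → total 90, payoff 116. Profitable deviation.

No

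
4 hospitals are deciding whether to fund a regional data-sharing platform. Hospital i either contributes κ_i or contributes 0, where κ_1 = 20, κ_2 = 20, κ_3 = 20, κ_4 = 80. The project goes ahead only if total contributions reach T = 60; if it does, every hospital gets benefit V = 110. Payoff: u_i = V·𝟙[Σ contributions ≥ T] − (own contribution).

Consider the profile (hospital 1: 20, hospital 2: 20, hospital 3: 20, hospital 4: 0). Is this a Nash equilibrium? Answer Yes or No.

Yes

Total = 60 ≥ 60: provided.
Hospital 1 (pledges 20, payoff 90): dropping to 0 → total 40, payoff 0. No gain.
Hospital 2 (pledges 20, payoff 90): dropping to 0 → total 40, payoff 0. No gain.
Hospital 3 (pledges 20, payoff 90): dropping to 0 → total 40, payoff 0. No gain.
Hospital 4 (pledges 0, payoff 110): pledging 80 → total 140, payoff 30. No gain.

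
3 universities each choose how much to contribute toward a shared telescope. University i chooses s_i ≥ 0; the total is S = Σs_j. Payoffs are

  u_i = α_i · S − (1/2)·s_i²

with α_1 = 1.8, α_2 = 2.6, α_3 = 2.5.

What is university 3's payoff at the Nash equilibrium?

14.125

University i's FOC: ∂u_i/∂s_i = α_i − s_i = 0, so s_i* = α_i.
NE contributions = (1.8, 2.6, 2.5); S = 6.9.
u_3 = α_3·S − ½·(s_3)² = 2.5·6.9 − ½·2.5² = 14.125.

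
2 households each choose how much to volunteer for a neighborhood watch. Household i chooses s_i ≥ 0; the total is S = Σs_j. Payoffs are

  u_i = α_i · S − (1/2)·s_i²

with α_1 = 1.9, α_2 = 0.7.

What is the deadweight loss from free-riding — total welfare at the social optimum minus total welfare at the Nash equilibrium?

2.05

Household i's FOC: ∂u_i/∂s_i = α_i − s_i = 0, so s_i* = α_i.
NE contributions = (1.9, 0.7); S = 2.6.
W^NE = (Σα)·S − ½Σα_i² = 2.6² − ½·4.1 = 4.71.
Planner sets s_i = Σα_j = 2.6 for every i, so S^SO = 2·2.6 = 5.2.
W^SO = (Σα)·S^SO − ½·2·(Σα)² = (2/2)·2.6² = 6.76.
Deadweight loss = W^SO − W^NE = 2.05.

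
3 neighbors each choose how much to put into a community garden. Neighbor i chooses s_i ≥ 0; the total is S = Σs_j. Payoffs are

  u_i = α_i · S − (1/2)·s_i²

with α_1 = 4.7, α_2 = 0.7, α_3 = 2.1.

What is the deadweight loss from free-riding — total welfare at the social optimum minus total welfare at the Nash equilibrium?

Neighbor i's FOC: ∂u_i/∂s_i = α_i − s_i = 0, so s_i* = α_i.
NE contributions = (4.7, 0.7, 2.1); S = 7.5.
W^NE = (Σα)·S − ½Σα_i² = 7.5² − ½·26.99 = 42.755.
Planner sets s_i = Σα_j = 7.5 for every i, so S^SO = 3·7.5 = 22.5.
W^SO = (Σα)·S^SO − ½·3·(Σα)² = (3/2)·7.5² = 84.375.
Deadweight loss = W^SO − W^NE = 41.62.

41.62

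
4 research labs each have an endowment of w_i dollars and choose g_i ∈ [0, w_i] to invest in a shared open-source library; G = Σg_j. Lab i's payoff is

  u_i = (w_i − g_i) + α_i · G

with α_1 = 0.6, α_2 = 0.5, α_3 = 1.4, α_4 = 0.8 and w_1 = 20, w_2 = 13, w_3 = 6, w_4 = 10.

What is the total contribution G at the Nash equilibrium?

∂u_i/∂g_i = α_i − 1, so lab i contributes w_i if α_i > 1, else 0.
α_i > 1 for i ∈ {3}; NE contributions (0, 0, 6, 0), G = 6.

6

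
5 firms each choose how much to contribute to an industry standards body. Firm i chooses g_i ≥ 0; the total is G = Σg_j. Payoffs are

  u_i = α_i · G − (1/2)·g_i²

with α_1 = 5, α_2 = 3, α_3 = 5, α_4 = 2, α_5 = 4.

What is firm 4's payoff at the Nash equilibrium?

Firm i's FOC: ∂u_i/∂g_i = α_i − g_i = 0, so g_i* = α_i.
NE contributions = (5, 3, 5, 2, 4); G = 19.
u_4 = α_4·G − ½·(g_4)² = 2·19 − ½·2² = 36.

36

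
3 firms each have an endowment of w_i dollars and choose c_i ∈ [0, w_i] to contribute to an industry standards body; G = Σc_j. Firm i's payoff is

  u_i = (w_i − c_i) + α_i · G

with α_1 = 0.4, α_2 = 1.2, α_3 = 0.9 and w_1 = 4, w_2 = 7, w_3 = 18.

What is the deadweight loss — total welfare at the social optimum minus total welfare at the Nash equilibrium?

33

∂u_i/∂c_i = α_i − 1, so firm i contributes w_i if α_i > 1, else 0.
α_i > 1 for i ∈ {2}; NE contributions (0, 7, 0), G = 7.
W^NE = Σw_i − G^NE + (Σα_i)·G^NE = 29 + 1.5·7 = 39.5.
Planner: ∂(Σu_j)/∂c_i = Σα_j − 1 = 1.5 > 0, so everyone contributes w_i; G^SO = 29, W^SO = 29 + 1.5·29 = 72.5.
Deadweight loss = 33.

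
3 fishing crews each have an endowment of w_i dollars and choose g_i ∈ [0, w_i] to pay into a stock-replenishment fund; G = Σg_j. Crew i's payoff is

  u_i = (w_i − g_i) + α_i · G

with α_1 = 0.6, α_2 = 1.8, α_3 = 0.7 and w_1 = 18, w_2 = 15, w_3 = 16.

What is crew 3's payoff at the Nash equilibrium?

∂u_i/∂g_i = α_i − 1, so crew i contributes w_i if α_i > 1, else 0.
α_i > 1 for i ∈ {2}; NE contributions (0, 15, 0), G = 15.
u_3 = (16 − 0) + 0.7·15 = 26.5.

26.5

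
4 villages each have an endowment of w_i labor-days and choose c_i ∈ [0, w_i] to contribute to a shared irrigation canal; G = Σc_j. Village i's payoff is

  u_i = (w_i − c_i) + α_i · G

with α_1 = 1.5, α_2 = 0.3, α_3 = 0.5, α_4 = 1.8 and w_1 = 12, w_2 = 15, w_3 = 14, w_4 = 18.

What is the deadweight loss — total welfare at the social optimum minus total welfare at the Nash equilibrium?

89.9

∂u_i/∂c_i = α_i − 1, so village i contributes w_i if α_i > 1, else 0.
α_i > 1 for i ∈ {1, 4}; NE contributions (12, 0, 0, 18), G = 30.
W^NE = Σw_i − G^NE + (Σα_i)·G^NE = 59 + 3.1·30 = 152.
Planner: ∂(Σu_j)/∂c_i = Σα_j − 1 = 3.1 > 0, so everyone contributes w_i; G^SO = 59, W^SO = 59 + 3.1·59 = 241.9.
Deadweight loss = 89.9.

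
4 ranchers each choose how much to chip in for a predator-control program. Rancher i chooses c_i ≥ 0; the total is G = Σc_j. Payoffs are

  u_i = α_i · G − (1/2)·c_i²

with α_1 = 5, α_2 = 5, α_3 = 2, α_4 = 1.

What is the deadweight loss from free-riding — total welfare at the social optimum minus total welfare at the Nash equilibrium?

Rancher i's FOC: ∂u_i/∂c_i = α_i − c_i = 0, so c_i* = α_i.
NE contributions = (5, 5, 2, 1); G = 13.
W^NE = (Σα)·G − ½Σα_i² = 13² − ½·55 = 141.5.
Planner sets c_i = Σα_j = 13 for every i, so G^SO = 4·13 = 52.
W^SO = (Σα)·G^SO − ½·4·(Σα)² = (4/2)·13² = 338.
Deadweight loss = W^SO − W^NE = 196.5.

196.5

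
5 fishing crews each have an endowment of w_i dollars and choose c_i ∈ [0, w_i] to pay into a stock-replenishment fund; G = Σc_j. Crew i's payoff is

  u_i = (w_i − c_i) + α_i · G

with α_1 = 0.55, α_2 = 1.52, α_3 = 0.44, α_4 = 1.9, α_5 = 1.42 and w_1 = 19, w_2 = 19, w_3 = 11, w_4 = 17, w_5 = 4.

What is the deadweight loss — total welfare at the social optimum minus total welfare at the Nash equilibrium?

144.9

∂u_i/∂c_i = α_i − 1, so crew i contributes w_i if α_i > 1, else 0.
α_i > 1 for i ∈ {2, 4, 5}; NE contributions (0, 19, 0, 17, 4), G = 40.
W^NE = Σw_i − G^NE + (Σα_i)·G^NE = 70 + 4.83·40 = 263.2.
Planner: ∂(Σu_j)/∂c_i = Σα_j − 1 = 4.83 > 0, so everyone contributes w_i; G^SO = 70, W^SO = 70 + 4.83·70 = 408.1.
Deadweight loss = 144.9.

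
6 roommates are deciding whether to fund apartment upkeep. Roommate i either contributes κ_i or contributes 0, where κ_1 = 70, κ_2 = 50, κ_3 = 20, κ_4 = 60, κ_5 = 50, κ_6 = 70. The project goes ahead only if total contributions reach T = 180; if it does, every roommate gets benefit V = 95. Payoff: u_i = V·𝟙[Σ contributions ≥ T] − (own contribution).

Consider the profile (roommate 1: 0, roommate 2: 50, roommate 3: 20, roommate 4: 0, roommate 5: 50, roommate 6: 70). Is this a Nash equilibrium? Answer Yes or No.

Yes

Total = 190 ≥ 180: provided.
Roommate 1 (pledges 0, payoff 95): pledging 70 → total 260, payoff 25. No gain.
Roommate 2 (pledges 50, payoff 45): dropping to 0 → total 140, payoff 0. No gain.
Roommate 3 (pledges 20, payoff 75): dropping to 0 → total 170, payoff 0. No gain.
Roommate 4 (pledges 0, payoff 95): pledging 60 → total 250, payoff 35. No gain.
Roommate 5 (pledges 50, payoff 45): dropping to 0 → total 140, payoff 0. No gain.
Roommate 6 (pledges 70, payoff 25): dropping to 0 → total 120, payoff 0. No gain.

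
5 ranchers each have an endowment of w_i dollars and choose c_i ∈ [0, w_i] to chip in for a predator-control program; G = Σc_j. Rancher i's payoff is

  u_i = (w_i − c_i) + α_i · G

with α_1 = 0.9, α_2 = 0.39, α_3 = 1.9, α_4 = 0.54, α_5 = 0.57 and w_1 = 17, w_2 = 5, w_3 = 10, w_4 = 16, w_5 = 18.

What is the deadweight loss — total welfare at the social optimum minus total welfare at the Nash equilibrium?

184.8

∂u_i/∂c_i = α_i − 1, so rancher i contributes w_i if α_i > 1, else 0.
α_i > 1 for i ∈ {3}; NE contributions (0, 0, 10, 0, 0), G = 10.
W^NE = Σw_i − G^NE + (Σα_i)·G^NE = 66 + 3.3·10 = 99.
Planner: ∂(Σu_j)/∂c_i = Σα_j − 1 = 3.3 > 0, so everyone contributes w_i; G^SO = 66, W^SO = 66 + 3.3·66 = 283.8.
Deadweight loss = 184.8.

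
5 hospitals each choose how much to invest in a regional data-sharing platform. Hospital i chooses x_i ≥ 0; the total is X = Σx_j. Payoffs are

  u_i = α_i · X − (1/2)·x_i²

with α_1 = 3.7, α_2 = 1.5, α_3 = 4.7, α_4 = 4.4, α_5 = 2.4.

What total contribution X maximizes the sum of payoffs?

Planner FOC: ∂(Σu_j)/∂x_i = (Σα_j) − x_i = 0, so x_i^SO = Σα_j = 16.7 for every i; X^SO = 83.5.

83.5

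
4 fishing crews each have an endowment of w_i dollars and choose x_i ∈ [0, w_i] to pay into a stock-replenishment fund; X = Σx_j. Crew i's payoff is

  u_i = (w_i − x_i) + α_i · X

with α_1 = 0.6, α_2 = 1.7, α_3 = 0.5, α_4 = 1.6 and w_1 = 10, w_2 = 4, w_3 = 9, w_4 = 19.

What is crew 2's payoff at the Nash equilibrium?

39.1

∂u_i/∂x_i = α_i − 1, so crew i contributes w_i if α_i > 1, else 0.
α_i > 1 for i ∈ {2, 4}; NE contributions (0, 4, 0, 19), X = 23.
u_2 = (4 − 4) + 1.7·23 = 39.1.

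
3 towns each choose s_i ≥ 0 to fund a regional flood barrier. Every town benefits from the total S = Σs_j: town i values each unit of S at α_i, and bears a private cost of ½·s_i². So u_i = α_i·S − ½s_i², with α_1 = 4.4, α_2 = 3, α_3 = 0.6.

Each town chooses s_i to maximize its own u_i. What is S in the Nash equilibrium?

8

Town i's FOC: ∂u_i/∂s_i = α_i − s_i = 0, so s_i* = α_i.
NE contributions = (4.4, 3, 0.6); S = 8.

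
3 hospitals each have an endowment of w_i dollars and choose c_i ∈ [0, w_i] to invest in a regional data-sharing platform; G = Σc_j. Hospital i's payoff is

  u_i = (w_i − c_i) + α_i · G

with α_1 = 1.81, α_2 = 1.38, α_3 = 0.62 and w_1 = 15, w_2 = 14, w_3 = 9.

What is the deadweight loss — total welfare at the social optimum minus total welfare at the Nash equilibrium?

25.29

∂u_i/∂c_i = α_i − 1, so hospital i contributes w_i if α_i > 1, else 0.
α_i > 1 for i ∈ {1, 2}; NE contributions (15, 14, 0), G = 29.
W^NE = Σw_i − G^NE + (Σα_i)·G^NE = 38 + 2.81·29 = 119.49.
Planner: ∂(Σu_j)/∂c_i = Σα_j − 1 = 2.81 > 0, so everyone contributes w_i; G^SO = 38, W^SO = 38 + 2.81·38 = 144.78.
Deadweight loss = 25.29.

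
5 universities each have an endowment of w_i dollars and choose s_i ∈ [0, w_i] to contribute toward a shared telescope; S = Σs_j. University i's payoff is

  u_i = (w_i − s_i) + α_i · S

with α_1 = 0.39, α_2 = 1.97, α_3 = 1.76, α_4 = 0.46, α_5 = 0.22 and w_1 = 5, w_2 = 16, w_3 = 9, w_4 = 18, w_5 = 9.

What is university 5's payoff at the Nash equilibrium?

14.5

∂u_i/∂s_i = α_i − 1, so university i contributes w_i if α_i > 1, else 0.
α_i > 1 for i ∈ {2, 3}; NE contributions (0, 16, 9, 0, 0), S = 25.
u_5 = (9 − 0) + 0.22·25 = 14.5.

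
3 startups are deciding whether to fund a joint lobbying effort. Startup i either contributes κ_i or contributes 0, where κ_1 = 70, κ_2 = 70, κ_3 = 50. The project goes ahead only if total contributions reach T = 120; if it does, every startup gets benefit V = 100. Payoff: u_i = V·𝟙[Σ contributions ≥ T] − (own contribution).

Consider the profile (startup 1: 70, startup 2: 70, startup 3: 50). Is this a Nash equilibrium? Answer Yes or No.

Total = 190 ≥ 120: provided.
Startup 1 (pledges 70, payoff 30): dropping to 0 → total 120, payoff 100. Profitable deviation.

No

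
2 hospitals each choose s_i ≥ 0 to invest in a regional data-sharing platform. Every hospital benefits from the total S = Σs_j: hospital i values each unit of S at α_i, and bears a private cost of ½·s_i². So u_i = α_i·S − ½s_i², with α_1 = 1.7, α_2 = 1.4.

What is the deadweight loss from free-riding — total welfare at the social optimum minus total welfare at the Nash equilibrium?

2.425

Hospital i's FOC: ∂u_i/∂s_i = α_i − s_i = 0, so s_i* = α_i.
NE contributions = (1.7, 1.4); S = 3.1.
W^NE = (Σα)·S − ½Σα_i² = 3.1² − ½·4.85 = 7.185.
Planner sets s_i = Σα_j = 3.1 for every i, so S^SO = 2·3.1 = 6.2.
W^SO = (Σα)·S^SO − ½·2·(Σα)² = (2/2)·3.1² = 9.61.
Deadweight loss = W^SO − W^NE = 2.425.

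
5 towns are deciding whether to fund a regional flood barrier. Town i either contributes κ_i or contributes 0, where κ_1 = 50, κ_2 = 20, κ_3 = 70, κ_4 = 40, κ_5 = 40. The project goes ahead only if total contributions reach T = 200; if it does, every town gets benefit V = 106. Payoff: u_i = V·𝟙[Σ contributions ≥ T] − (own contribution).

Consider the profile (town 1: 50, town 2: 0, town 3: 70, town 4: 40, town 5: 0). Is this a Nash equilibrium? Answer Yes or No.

No

Total = 160 < 200: not provided.
Town 1 (pledges 50, payoff -50): dropping to 0 → total 110, payoff 0. Profitable deviation.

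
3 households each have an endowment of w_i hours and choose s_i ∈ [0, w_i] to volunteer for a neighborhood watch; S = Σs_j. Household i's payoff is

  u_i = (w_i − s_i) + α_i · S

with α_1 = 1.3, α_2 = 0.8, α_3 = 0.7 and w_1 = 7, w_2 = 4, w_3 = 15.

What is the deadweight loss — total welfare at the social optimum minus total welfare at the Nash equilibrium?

34.2

∂u_i/∂s_i = α_i − 1, so household i contributes w_i if α_i > 1, else 0.
α_i > 1 for i ∈ {1}; NE contributions (7, 0, 0), S = 7.
W^NE = Σw_i − S^NE + (Σα_i)·S^NE = 26 + 1.8·7 = 38.6.
Planner: ∂(Σu_j)/∂s_i = Σα_j − 1 = 1.8 > 0, so everyone contributes w_i; S^SO = 26, W^SO = 26 + 1.8·26 = 72.8.
Deadweight loss = 34.2.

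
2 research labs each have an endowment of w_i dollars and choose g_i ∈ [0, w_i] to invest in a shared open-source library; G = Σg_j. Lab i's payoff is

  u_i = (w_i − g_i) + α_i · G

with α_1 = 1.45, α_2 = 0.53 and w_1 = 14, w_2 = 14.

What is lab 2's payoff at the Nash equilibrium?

∂u_i/∂g_i = α_i − 1, so lab i contributes w_i if α_i > 1, else 0.
α_i > 1 for i ∈ {1}; NE contributions (14, 0), G = 14.
u_2 = (14 − 0) + 0.53·14 = 21.42.

21.42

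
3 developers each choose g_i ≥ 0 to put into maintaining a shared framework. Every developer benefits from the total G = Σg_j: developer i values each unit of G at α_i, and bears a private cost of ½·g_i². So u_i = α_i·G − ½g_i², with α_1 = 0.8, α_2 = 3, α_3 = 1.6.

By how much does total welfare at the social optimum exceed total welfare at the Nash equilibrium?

Developer i's FOC: ∂u_i/∂g_i = α_i − g_i = 0, so g_i* = α_i.
NE contributions = (0.8, 3, 1.6); G = 5.4.
W^NE = (Σα)·G − ½Σα_i² = 5.4² − ½·12.2 = 23.06.
Planner sets g_i = Σα_j = 5.4 for every i, so G^SO = 3·5.4 = 16.2.
W^SO = (Σα)·G^SO − ½·3·(Σα)² = (3/2)·5.4² = 43.74.
Deadweight loss = W^SO − W^NE = 20.68.

20.68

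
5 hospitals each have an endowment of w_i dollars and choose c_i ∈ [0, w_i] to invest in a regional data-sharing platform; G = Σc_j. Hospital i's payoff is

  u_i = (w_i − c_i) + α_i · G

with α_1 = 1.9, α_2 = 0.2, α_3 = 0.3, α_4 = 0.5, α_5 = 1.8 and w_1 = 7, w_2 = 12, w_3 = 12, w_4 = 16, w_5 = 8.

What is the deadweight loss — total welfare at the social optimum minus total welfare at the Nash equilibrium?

148

∂u_i/∂c_i = α_i − 1, so hospital i contributes w_i if α_i > 1, else 0.
α_i > 1 for i ∈ {1, 5}; NE contributions (7, 0, 0, 0, 8), G = 15.
W^NE = Σw_i − G^NE + (Σα_i)·G^NE = 55 + 3.7·15 = 110.5.
Planner: ∂(Σu_j)/∂c_i = Σα_j − 1 = 3.7 > 0, so everyone contributes w_i; G^SO = 55, W^SO = 55 + 3.7·55 = 258.5.
Deadweight loss = 148.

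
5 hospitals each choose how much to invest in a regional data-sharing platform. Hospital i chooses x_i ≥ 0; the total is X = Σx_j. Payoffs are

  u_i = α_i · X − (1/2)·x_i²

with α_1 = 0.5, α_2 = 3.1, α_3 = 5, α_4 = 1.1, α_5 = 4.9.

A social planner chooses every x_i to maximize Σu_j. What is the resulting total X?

Planner FOC: ∂(Σu_j)/∂x_i = (Σα_j) − x_i = 0, so x_i^SO = Σα_j = 14.6 for every i; X^SO = 73.

73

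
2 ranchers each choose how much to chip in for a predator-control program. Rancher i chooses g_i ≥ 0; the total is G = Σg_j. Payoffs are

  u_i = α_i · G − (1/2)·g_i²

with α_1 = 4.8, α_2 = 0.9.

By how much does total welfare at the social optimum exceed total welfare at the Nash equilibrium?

Rancher i's FOC: ∂u_i/∂g_i = α_i − g_i = 0, so g_i* = α_i.
NE contributions = (4.8, 0.9); G = 5.7.
W^NE = (Σα)·G − ½Σα_i² = 5.7² − ½·23.85 = 20.565.
Planner sets g_i = Σα_j = 5.7 for every i, so G^SO = 2·5.7 = 11.4.
W^SO = (Σα)·G^SO − ½·2·(Σα)² = (2/2)·5.7² = 32.49.
Deadweight loss = W^SO − W^NE = 11.925.

11.925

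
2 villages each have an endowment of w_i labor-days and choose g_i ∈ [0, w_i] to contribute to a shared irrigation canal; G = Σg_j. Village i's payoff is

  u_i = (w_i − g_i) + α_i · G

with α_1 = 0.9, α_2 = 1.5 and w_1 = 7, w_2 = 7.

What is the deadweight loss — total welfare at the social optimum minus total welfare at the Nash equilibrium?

9.8

∂u_i/∂g_i = α_i − 1, so village i contributes w_i if α_i > 1, else 0.
α_i > 1 for i ∈ {2}; NE contributions (0, 7), G = 7.
W^NE = Σw_i − G^NE + (Σα_i)·G^NE = 14 + 1.4·7 = 23.8.
Planner: ∂(Σu_j)/∂g_i = Σα_j − 1 = 1.4 > 0, so everyone contributes w_i; G^SO = 14, W^SO = 14 + 1.4·14 = 33.6.
Deadweight loss = 9.8.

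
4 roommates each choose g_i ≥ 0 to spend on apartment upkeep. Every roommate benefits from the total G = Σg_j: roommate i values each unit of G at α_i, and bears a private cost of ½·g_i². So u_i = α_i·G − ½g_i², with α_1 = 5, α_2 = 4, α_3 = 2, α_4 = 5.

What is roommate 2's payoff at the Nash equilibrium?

56

Roommate i's FOC: ∂u_i/∂g_i = α_i − g_i = 0, so g_i* = α_i.
NE contributions = (5, 4, 2, 5); G = 16.
u_2 = α_2·G − ½·(g_2)² = 4·16 − ½·4² = 56.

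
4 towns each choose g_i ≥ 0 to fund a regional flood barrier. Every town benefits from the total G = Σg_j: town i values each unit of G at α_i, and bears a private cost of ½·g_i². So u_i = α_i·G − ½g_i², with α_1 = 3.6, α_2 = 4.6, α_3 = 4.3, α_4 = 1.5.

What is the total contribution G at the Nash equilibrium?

Town i's FOC: ∂u_i/∂g_i = α_i − g_i = 0, so g_i* = α_i.
NE contributions = (3.6, 4.6, 4.3, 1.5); G = 14.

14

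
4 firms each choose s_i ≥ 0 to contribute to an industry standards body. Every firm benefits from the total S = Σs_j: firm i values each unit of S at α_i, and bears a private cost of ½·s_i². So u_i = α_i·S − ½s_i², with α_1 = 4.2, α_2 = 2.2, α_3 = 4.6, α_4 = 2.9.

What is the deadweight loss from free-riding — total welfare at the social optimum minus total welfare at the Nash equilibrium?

219.235

Firm i's FOC: ∂u_i/∂s_i = α_i − s_i = 0, so s_i* = α_i.
NE contributions = (4.2, 2.2, 4.6, 2.9); S = 13.9.
W^NE = (Σα)·S − ½Σα_i² = 13.9² − ½·52.05 = 167.185.
Planner sets s_i = Σα_j = 13.9 for every i, so S^SO = 4·13.9 = 55.6.
W^SO = (Σα)·S^SO − ½·4·(Σα)² = (4/2)·13.9² = 386.42.
Deadweight loss = W^SO − W^NE = 219.235.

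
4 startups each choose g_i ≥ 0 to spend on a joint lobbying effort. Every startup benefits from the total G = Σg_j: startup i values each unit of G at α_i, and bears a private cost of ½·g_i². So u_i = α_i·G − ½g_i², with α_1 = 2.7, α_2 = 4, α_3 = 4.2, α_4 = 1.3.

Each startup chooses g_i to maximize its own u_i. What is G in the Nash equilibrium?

Startup i's FOC: ∂u_i/∂g_i = α_i − g_i = 0, so g_i* = α_i.
NE contributions = (2.7, 4, 4.2, 1.3); G = 12.2.

12.2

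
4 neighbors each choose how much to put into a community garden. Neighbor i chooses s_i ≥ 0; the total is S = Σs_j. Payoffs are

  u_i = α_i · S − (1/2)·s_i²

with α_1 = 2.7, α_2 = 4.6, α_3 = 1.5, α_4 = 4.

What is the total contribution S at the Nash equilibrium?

12.8

Neighbor i's FOC: ∂u_i/∂s_i = α_i − s_i = 0, so s_i* = α_i.
NE contributions = (2.7, 4.6, 1.5, 4); S = 12.8.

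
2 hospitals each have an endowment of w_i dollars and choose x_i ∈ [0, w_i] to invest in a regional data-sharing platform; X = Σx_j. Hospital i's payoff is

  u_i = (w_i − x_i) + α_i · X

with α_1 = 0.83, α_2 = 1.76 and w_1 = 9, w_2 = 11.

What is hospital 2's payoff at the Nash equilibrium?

19.36

∂u_i/∂x_i = α_i − 1, so hospital i contributes w_i if α_i > 1, else 0.
α_i > 1 for i ∈ {2}; NE contributions (0, 11), X = 11.
u_2 = (11 − 11) + 1.76·11 = 19.36.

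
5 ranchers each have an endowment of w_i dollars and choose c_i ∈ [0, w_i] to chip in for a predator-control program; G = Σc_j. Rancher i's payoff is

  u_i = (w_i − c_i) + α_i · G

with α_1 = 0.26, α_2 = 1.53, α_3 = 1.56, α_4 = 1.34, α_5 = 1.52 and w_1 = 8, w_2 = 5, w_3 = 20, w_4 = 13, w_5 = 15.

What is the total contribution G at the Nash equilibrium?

53

∂u_i/∂c_i = α_i − 1, so rancher i contributes w_i if α_i > 1, else 0.
α_i > 1 for i ∈ {2, 3, 4, 5}; NE contributions (0, 5, 20, 13, 15), G = 53.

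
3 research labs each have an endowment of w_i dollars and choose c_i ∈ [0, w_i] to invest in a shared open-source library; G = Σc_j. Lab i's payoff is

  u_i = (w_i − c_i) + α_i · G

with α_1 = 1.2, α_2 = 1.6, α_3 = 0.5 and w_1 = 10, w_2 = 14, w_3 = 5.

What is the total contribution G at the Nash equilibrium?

24

∂u_i/∂c_i = α_i − 1, so lab i contributes w_i if α_i > 1, else 0.
α_i > 1 for i ∈ {1, 2}; NE contributions (10, 14, 0), G = 24.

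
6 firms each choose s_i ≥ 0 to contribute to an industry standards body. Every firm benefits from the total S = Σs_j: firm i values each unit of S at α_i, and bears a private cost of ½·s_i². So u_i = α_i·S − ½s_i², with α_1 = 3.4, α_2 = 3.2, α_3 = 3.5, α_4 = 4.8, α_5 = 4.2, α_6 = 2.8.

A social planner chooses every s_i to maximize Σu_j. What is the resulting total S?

Planner FOC: ∂(Σu_j)/∂s_i = (Σα_j) − s_i = 0, so s_i^SO = Σα_j = 21.9 for every i; S^SO = 131.4.

131.4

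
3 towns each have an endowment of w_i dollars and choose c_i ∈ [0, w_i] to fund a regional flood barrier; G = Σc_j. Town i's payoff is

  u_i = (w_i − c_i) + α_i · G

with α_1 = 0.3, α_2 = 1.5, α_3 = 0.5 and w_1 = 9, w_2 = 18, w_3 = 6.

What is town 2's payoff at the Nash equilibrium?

27

∂u_i/∂c_i = α_i − 1, so town i contributes w_i if α_i > 1, else 0.
α_i > 1 for i ∈ {2}; NE contributions (0, 18, 0), G = 18.
u_2 = (18 − 18) + 1.5·18 = 27.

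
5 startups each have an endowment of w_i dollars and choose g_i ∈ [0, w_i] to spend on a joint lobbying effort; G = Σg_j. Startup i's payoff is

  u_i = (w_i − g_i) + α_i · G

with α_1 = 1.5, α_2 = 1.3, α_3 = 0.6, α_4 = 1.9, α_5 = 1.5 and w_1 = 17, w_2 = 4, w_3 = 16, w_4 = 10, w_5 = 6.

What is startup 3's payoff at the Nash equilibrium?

38.2

∂u_i/∂g_i = α_i − 1, so startup i contributes w_i if α_i > 1, else 0.
α_i > 1 for i ∈ {1, 2, 4, 5}; NE contributions (17, 4, 0, 10, 6), G = 37.
u_3 = (16 − 0) + 0.6·37 = 38.2.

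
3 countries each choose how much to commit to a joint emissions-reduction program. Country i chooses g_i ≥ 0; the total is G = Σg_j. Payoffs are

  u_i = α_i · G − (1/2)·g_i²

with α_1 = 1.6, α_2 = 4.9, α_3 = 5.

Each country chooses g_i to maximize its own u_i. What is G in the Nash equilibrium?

Country i's FOC: ∂u_i/∂g_i = α_i − g_i = 0, so g_i* = α_i.
NE contributions = (1.6, 4.9, 5); G = 11.5.

11.5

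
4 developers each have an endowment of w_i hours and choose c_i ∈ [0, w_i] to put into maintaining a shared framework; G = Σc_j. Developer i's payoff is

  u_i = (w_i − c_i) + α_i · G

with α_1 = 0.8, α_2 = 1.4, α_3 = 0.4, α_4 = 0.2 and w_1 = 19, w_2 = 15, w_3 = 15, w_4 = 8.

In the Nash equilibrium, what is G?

15

∂u_i/∂c_i = α_i − 1, so developer i contributes w_i if α_i > 1, else 0.
α_i > 1 for i ∈ {2}; NE contributions (0, 15, 0, 0), G = 15.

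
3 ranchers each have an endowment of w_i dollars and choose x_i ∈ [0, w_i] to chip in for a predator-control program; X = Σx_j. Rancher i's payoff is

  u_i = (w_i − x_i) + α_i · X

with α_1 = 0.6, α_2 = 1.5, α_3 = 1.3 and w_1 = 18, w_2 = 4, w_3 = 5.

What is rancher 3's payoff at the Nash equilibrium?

∂u_i/∂x_i = α_i − 1, so rancher i contributes w_i if α_i > 1, else 0.
α_i > 1 for i ∈ {2, 3}; NE contributions (0, 4, 5), X = 9.
u_3 = (5 − 5) + 1.3·9 = 11.7.

11.7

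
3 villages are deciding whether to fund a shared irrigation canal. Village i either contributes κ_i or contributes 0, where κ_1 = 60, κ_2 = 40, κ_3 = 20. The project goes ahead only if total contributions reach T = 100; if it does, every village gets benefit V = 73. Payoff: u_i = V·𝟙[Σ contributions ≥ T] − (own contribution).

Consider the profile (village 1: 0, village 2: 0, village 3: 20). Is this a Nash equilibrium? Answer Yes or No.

No

Total = 20 < 100: not provided.
Village 1 (pledges 0, payoff 0): pledging 60 → total 80, payoff -60. No gain.
Village 2 (pledges 0, payoff 0): pledging 40 → total 60, payoff -40. No gain.
Village 3 (pledges 20, payoff -20): dropping to 0 → total 0, payoff 0. Profitable deviation.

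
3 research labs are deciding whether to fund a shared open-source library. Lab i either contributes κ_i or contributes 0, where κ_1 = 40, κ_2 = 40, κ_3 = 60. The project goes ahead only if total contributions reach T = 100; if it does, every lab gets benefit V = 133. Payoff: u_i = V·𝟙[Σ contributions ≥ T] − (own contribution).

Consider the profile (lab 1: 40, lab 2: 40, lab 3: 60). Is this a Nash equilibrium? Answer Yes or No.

No

Total = 140 ≥ 100: provided.
Lab 1 (pledges 40, payoff 93): dropping to 0 → total 100, payoff 133. Profitable deviation.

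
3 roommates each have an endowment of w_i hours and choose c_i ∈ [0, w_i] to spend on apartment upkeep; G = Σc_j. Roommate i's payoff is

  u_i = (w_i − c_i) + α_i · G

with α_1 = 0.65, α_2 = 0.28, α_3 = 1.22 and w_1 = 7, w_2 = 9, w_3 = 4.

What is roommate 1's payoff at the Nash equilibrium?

9.6

∂u_i/∂c_i = α_i − 1, so roommate i contributes w_i if α_i > 1, else 0.
α_i > 1 for i ∈ {3}; NE contributions (0, 0, 4), G = 4.
u_1 = (7 − 0) + 0.65·4 = 9.6.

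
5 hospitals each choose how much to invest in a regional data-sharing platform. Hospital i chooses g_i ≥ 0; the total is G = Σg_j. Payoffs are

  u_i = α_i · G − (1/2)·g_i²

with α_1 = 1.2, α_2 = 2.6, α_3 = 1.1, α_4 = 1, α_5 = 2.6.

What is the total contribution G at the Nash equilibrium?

Hospital i's FOC: ∂u_i/∂g_i = α_i − g_i = 0, so g_i* = α_i.
NE contributions = (1.2, 2.6, 1.1, 1, 2.6); G = 8.5.

8.5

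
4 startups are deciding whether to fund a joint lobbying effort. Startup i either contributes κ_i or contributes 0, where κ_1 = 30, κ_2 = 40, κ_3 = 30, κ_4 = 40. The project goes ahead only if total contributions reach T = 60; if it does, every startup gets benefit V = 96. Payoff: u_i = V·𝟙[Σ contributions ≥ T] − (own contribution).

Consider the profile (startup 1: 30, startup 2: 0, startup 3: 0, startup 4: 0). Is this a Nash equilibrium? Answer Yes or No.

No

Total = 30 < 60: not provided.
Startup 1 (pledges 30, payoff -30): dropping to 0 → total 0, payoff 0. Profitable deviation.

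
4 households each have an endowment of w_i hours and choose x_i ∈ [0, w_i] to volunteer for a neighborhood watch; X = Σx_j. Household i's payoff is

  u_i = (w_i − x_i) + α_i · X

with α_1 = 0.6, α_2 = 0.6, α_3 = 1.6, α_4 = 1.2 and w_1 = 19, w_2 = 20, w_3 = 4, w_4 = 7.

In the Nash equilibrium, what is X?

∂u_i/∂x_i = α_i − 1, so household i contributes w_i if α_i > 1, else 0.
α_i > 1 for i ∈ {3, 4}; NE contributions (0, 0, 4, 7), X = 11.

11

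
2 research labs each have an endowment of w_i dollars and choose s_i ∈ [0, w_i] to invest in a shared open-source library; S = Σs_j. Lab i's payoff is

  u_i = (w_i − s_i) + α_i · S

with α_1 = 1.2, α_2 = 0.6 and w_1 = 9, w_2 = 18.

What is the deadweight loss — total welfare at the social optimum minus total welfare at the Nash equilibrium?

∂u_i/∂s_i = α_i − 1, so lab i contributes w_i if α_i > 1, else 0.
α_i > 1 for i ∈ {1}; NE contributions (9, 0), S = 9.
W^NE = Σw_i − S^NE + (Σα_i)·S^NE = 27 + 0.8·9 = 34.2.
Planner: ∂(Σu_j)/∂s_i = Σα_j − 1 = 0.8 > 0, so everyone contributes w_i; S^SO = 27, W^SO = 27 + 0.8·27 = 48.6.
Deadweight loss = 14.4.

14.4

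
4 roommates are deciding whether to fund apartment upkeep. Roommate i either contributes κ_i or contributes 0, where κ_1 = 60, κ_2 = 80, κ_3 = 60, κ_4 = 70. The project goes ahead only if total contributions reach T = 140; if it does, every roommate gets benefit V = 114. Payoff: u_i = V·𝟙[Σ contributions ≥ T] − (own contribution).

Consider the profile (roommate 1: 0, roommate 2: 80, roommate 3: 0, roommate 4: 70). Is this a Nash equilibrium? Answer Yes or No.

Yes

Total = 150 ≥ 140: provided.
Roommate 1 (pledges 0, payoff 114): pledging 60 → total 210, payoff 54. No gain.
Roommate 2 (pledges 80, payoff 34): dropping to 0 → total 70, payoff 0. No gain.
Roommate 3 (pledges 0, payoff 114): pledging 60 → total 210, payoff 54. No gain.
Roommate 4 (pledges 70, payoff 44): dropping to 0 → total 80, payoff 0. No gain.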